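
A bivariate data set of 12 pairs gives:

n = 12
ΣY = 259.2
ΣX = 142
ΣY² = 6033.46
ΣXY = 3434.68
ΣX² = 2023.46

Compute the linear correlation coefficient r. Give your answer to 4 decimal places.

r = (nΣXY − ΣXΣY) / √[(nΣX² − (ΣX)²)(nΣY² − (ΣY)²)]
Numerator: 12×3434.68 − 142×259.2 = 4409.76
Denominator: √[(24281.52 − 20164)(72401.52 − 67184.64)] = √[4117.52 × 5216.88] = 4634.7177
r = 4409.76 / 4634.7177 ≈ 0.9515

0.9515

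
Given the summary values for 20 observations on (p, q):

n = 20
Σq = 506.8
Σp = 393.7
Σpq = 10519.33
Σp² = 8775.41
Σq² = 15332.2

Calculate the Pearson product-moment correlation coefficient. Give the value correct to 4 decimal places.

r = (nΣpq − ΣpΣq) / √[(nΣp² − (Σp)²)(nΣq² − (Σq)²)]
Numerator: 20×10519.33 − 393.7×506.8 = 10859.44
Denominator: √[(175508.2 − 154999.69)(306644 − 256846.24)] = √[20508.51 × 49797.76] = 31957.4382
r = 10859.44 / 31957.4382 ≈ 0.3398

0.3398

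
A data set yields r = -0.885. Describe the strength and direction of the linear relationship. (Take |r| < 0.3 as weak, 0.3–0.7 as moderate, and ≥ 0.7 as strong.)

strong negative

r = -0.885 < 0 so the relationship is negative.
|r| = 0.885, which falls in the strong range.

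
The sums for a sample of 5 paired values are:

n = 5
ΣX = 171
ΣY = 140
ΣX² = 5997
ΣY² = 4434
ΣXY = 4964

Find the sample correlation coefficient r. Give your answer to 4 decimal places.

0.6364

r = (nΣXY − ΣXΣY) / √[(nΣX² − (ΣX)²)(nΣY² − (ΣY)²)]
Numerator: 5×4964 − 171×140 = 880
Denominator: √[(29985 − 29241)(22170 − 19600)] = √[744 × 2570] = 1382.7798
r = 880 / 1382.7798 ≈ 0.6364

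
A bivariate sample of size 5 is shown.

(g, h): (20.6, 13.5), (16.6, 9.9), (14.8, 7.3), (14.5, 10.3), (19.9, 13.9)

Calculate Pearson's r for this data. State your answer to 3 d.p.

n = 5, Σg = 86.4, Σh = 54.9, Σg² = 1525.22, Σh² = 632.85, Σgh = 976.44
nΣgh − ΣgΣh = 4882.2 − 4743.36 = 138.84
nΣg² − (Σg)² = 7626.1 − 7464.96 = 161.14; nΣh² − (Σh)² = 3164.25 − 3014.01 = 150.24
r = 138.84 / √(161.14 × 150.24) = 138.84 / 155.5946 ≈ 0.892

0.892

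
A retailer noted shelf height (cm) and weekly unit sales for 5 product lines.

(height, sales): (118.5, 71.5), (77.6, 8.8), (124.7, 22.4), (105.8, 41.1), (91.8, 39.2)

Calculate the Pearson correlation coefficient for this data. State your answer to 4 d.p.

n = 5, Σx = 518.4, Σy = 183, Σx² = 55234.98, Σy² = 8917.3, Σxy = 19895.85
nΣxy − ΣxΣy = 99479.25 − 94867.2 = 4612.05
nΣx² − (Σx)² = 276174.9 − 268738.56 = 7436.34; nΣy² − (Σy)² = 44586.5 − 33489 = 11097.5
r = 4612.05 / √(7436.34 × 11097.5) = 4612.05 / 9084.3152 ≈ 0.5077

0.5077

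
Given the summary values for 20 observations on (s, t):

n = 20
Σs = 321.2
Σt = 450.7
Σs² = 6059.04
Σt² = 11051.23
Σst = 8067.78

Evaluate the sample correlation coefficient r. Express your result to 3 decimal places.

r = (nΣst − ΣsΣt) / √[(nΣs² − (Σs)²)(nΣt² − (Σt)²)]
Numerator: 20×8067.78 − 321.2×450.7 = 16590.76
Denominator: √[(121180.8 − 103169.44)(221024.6 − 203130.49)] = √[18011.36 × 17894.11] = 17952.6393
r = 16590.76 / 17952.6393 ≈ 0.924

0.924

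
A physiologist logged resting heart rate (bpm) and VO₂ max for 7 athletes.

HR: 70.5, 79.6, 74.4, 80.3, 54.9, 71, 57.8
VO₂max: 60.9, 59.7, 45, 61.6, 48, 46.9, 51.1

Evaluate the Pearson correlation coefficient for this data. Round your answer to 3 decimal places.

0.499

n = 7, Σx = 488.5, Σy = 373.2, Σx² = 34685.71, Σy² = 20207.28, Σxy = 26258.73
nΣxy − ΣxΣy = 183811.11 − 182308.2 = 1502.91
nΣx² − (Σx)² = 242799.97 − 238632.25 = 4167.72; nΣy² − (Σy)² = 141450.96 − 139278.24 = 2172.72
r = 1502.91 / √(4167.72 × 2172.72) = 1502.91 / 3009.2007 ≈ 0.499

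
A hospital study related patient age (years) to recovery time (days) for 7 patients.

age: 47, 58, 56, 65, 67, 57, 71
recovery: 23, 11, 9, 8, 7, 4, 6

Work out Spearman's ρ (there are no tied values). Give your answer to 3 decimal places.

Rank age: 1, 4, 2, 5, 6, 3, 7
Rank recovery: 7, 6, 5, 4, 3, 1, 2
d = rank(age) − rank(recovery): -6, -2, -3, 1, 3, 2, 5; Σd² = 88
ρ = 1 − 6Σd² / [n(n²−1)] = 1 − 6×88 / (7×48) = 1 − 528/336 ≈ -0.571

-0.571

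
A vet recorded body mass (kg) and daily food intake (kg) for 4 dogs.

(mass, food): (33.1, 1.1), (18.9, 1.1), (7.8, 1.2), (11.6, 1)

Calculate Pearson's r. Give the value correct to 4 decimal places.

n = 4, Σx = 71.4, Σy = 4.4, Σx² = 1648.22, Σy² = 4.86, Σxy = 78.16
nΣxy − ΣxΣy = 312.64 − 314.16 = -1.52
nΣx² − (Σx)² = 6592.88 − 5097.96 = 1494.92; nΣy² − (Σy)² = 19.44 − 19.36 = 0.08
r = -1.52 / √(1494.92 × 0.08) = -1.52 / 10.9359 ≈ -0.1390

-0.1390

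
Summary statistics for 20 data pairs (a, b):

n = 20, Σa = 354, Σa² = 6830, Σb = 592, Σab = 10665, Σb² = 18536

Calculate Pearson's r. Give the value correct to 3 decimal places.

r = (nΣab − ΣaΣb) / √[(nΣa² − (Σa)²)(nΣb² − (Σb)²)]
Numerator: 20×10665 − 354×592 = 3732
Denominator: √[(136600 − 125316)(370720 − 350464)] = √[11284 × 20256] = 15118.4888
r = 3732 / 15118.4888 ≈ 0.247

0.247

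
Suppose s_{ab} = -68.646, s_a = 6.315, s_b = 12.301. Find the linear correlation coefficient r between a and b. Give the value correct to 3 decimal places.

-0.884

r = Cov(a,b) / (s_a · s_b) = -68.646 / (6.315 × 12.301)
  = -68.646 / 77.6808 ≈ -0.884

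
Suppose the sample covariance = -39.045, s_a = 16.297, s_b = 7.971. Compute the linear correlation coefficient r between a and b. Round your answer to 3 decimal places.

r = Cov(a,b) / (s_a · s_b) = -39.045 / (16.297 × 7.971)
  = -39.045 / 129.9034 ≈ -0.301

-0.301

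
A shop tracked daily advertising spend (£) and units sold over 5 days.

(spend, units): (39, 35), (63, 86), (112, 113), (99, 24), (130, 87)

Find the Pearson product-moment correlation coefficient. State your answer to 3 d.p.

n = 5, Σx = 443, Σy = 345, Σx² = 44735, Σy² = 29535, Σxy = 33125
nΣxy − ΣxΣy = 165625 − 152835 = 12790
nΣx² − (Σx)² = 223675 − 196249 = 27426; nΣy² − (Σy)² = 147675 − 119025 = 28650
r = 12790 / √(27426 × 28650) = 12790 / 28031.3200 ≈ 0.456

0.456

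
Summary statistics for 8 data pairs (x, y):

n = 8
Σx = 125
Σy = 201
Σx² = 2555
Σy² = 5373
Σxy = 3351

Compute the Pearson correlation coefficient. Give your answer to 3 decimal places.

0.477

r = (nΣxy − ΣxΣy) / √[(nΣx² − (Σx)²)(nΣy² − (Σy)²)]
Numerator: 8×3351 − 125×201 = 1683
Denominator: √[(20440 − 15625)(42984 − 40401)] = √[4815 × 2583] = 3526.6337
r = 1683 / 3526.6337 ≈ 0.477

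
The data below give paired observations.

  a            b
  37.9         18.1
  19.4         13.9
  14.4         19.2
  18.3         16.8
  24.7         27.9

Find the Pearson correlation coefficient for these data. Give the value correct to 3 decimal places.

n = 5, Σa = 114.7, Σb = 95.9, Σa² = 2965.11, Σb² = 1950.11, Σab = 2228.7
nΣab − ΣaΣb = 11143.5 − 10999.73 = 143.77
nΣa² − (Σa)² = 14825.55 − 13156.09 = 1669.46; nΣb² − (Σb)² = 9750.55 − 9196.81 = 553.74
r = 143.77 / √(1669.46 × 553.74) = 143.77 / 961.4816 ≈ 0.150

0.150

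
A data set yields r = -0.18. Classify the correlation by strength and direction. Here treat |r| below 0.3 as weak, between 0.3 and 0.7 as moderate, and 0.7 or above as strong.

r = -0.18 < 0 so the relationship is negative.
|r| = 0.18, which falls in the weak range.

weak negative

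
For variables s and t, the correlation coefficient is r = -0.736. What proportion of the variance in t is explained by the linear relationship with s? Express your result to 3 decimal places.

r² = (-0.736)² = 0.542

0.542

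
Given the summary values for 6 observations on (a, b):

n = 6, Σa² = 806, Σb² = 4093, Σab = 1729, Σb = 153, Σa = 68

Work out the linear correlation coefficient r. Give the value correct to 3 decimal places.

r = (nΣab − ΣaΣb) / √[(nΣa² − (Σa)²)(nΣb² − (Σb)²)]
Numerator: 6×1729 − 68×153 = -30
Denominator: √[(4836 − 4624)(24558 − 23409)] = √[212 × 1149] = 493.5464
r = -30 / 493.5464 ≈ -0.061

-0.061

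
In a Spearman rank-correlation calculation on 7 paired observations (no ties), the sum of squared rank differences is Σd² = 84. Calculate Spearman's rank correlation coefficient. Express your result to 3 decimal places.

-0.500

ρ = 1 − 6Σd² / [n(n²−1)] = 1 − 6×84 / (7×48)
  = 1 − 504/336 = 1 − 1.5000 ≈ -0.500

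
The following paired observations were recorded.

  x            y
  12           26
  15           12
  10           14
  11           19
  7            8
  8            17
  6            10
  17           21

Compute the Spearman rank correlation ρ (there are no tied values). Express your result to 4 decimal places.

0.6667

Rank x: 6, 7, 4, 5, 2, 3, 1, 8
Rank y: 8, 3, 4, 6, 1, 5, 2, 7
d = rank(x) − rank(y): -2, 4, 0, -1, 1, -2, -1, 1; Σd² = 28
ρ = 1 − 6Σd² / [n(n²−1)] = 1 − 6×28 / (8×63) = 1 − 168/504 ≈ 0.6667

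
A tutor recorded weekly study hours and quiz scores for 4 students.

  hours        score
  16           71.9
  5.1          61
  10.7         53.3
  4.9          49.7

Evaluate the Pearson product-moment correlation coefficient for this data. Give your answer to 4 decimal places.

0.7126

n = 4, Σx = 36.7, Σy = 235.9, Σx² = 420.51, Σy² = 14201.59, Σxy = 2275.34
nΣxy − ΣxΣy = 9101.36 − 8657.53 = 443.83
nΣx² − (Σx)² = 1682.04 − 1346.89 = 335.15; nΣy² − (Σy)² = 56806.36 − 55648.81 = 1157.55
r = 443.83 / √(335.15 × 1157.55) = 443.83 / 622.8586 ≈ 0.7126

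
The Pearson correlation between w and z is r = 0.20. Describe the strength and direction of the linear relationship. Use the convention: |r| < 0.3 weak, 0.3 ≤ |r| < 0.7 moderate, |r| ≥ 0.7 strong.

weak positive

r = 0.20 > 0 so the relationship is positive.
|r| = 0.20, which falls in the weak range.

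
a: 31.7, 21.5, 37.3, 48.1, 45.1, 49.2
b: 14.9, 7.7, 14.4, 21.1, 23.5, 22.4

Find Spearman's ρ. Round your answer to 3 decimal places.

Rank a: 2, 1, 3, 5, 4, 6
Rank b: 3, 1, 2, 4, 6, 5
d = rank(a) − rank(b): -1, 0, 1, 1, -2, 1; Σd² = 8
ρ = 1 − 6Σd² / [n(n²−1)] = 1 − 6×8 / (6×35) = 1 − 48/210 ≈ 0.771

0.771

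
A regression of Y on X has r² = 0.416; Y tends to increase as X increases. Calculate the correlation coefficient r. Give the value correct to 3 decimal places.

0.645

|r| = √0.416 = 0.645
The association is positive, so r = 0.645.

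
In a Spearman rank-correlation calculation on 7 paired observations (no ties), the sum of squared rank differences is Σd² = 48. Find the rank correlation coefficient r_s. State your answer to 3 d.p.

ρ = 1 − 6Σd² / [n(n²−1)] = 1 − 6×48 / (7×48)
  = 1 − 288/336 = 1 − 0.8571 ≈ 0.143

0.143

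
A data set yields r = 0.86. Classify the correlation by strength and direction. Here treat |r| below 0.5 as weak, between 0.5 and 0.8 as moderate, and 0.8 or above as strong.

r = 0.86 > 0 so the relationship is positive.
|r| = 0.86, which falls in the strong range.

strong positive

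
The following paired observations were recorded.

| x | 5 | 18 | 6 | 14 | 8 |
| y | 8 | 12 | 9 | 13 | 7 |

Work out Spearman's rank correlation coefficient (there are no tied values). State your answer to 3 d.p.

Rank x: 1, 5, 2, 4, 3
Rank y: 2, 4, 3, 5, 1
d = rank(x) − rank(y): -1, 1, -1, -1, 2; Σd² = 8
ρ = 1 − 6Σd² / [n(n²−1)] = 1 − 6×8 / (5×24) = 1 − 48/120 ≈ 0.600

0.600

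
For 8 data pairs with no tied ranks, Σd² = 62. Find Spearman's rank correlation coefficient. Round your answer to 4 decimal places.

ρ = 1 − 6Σd² / [n(n²−1)] = 1 − 6×62 / (8×63)
  = 1 − 372/504 = 1 − 0.73810 ≈ 0.2619

0.2619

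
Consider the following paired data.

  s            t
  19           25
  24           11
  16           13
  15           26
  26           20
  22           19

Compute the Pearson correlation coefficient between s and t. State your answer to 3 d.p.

n = 6, Σs = 122, Σt = 114, Σs² = 2578, Σt² = 2352, Σst = 2275
nΣst − ΣsΣt = 13650 − 13908 = -258
nΣs² − (Σs)² = 15468 − 14884 = 584; nΣt² − (Σt)² = 14112 − 12996 = 1116
r = -258 / √(584 × 1116) = -258 / 807.3066 ≈ -0.320

-0.320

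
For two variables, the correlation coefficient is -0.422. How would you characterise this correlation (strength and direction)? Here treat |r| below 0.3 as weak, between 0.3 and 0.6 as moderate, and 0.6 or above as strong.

moderate negative

r = -0.422 < 0 so the relationship is negative.
|r| = 0.422, which falls in the moderate range.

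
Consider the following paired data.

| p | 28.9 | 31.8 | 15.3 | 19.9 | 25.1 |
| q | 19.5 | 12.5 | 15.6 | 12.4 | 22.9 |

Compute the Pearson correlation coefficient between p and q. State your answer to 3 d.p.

n = 5, Σp = 121, Σq = 82.9, Σp² = 3106.56, Σq² = 1458.03, Σpq = 2021.28
nΣpq − ΣpΣq = 10106.4 − 10030.9 = 75.5
nΣp² − (Σp)² = 15532.8 − 14641 = 891.8; nΣq² − (Σq)² = 7290.15 − 6872.41 = 417.74
r = 75.5 / √(891.8 × 417.74) = 75.5 / 610.3610 ≈ 0.124

0.124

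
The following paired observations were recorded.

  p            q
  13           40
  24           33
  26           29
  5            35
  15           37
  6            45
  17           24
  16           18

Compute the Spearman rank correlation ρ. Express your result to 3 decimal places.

-0.643

Rank p: 3, 7, 8, 1, 4, 2, 6, 5
Rank q: 7, 4, 3, 5, 6, 8, 2, 1
d = rank(p) − rank(q): -4, 3, 5, -4, -2, -6, 4, 4; Σd² = 138
ρ = 1 − 6Σd² / [n(n²−1)] = 1 − 6×138 / (8×63) = 1 − 828/504 ≈ -0.643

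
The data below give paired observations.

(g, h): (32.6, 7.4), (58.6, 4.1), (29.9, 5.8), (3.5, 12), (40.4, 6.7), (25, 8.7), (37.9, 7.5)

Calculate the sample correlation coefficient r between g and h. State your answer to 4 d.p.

-0.9267

n = 7, Σg = 227.9, Σh = 52.2, Σg² = 9096.55, Σh² = 426.04, Σgh = 1469.35
nΣgh − ΣgΣh = 10285.45 − 11896.38 = -1610.93
nΣg² − (Σg)² = 63675.85 − 51938.41 = 11737.44; nΣh² − (Σh)² = 2982.28 − 2724.84 = 257.44
r = -1610.93 / √(11737.44 × 257.44) = -1610.93 / 1738.2999 ≈ -0.9267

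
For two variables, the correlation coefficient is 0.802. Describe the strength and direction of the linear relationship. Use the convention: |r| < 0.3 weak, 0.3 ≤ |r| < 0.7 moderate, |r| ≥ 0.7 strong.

strong positive

r = 0.802 > 0 so the relationship is positive.
|r| = 0.802, which falls in the strong range.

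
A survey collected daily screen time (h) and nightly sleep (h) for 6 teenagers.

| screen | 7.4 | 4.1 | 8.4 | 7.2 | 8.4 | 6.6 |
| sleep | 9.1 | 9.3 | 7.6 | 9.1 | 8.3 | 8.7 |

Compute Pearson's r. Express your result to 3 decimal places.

-0.706

n = 6, Σx = 42.1, Σy = 52.1, Σx² = 308.09, Σy² = 454.45, Σxy = 361.97
nΣxy − ΣxΣy = 2171.82 − 2193.41 = -21.59
nΣx² − (Σx)² = 1848.54 − 1772.41 = 76.13; nΣy² − (Σy)² = 2726.7 − 2714.41 = 12.29
r = -21.59 / √(76.13 × 12.29) = -21.59 / 30.5882 ≈ -0.706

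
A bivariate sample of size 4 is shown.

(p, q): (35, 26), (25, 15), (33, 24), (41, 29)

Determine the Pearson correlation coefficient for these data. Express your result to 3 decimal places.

n = 4, Σp = 134, Σq = 94, Σp² = 4620, Σq² = 2318, Σpq = 3266
nΣpq − ΣpΣq = 13064 − 12596 = 468
nΣp² − (Σp)² = 18480 − 17956 = 524; nΣq² − (Σq)² = 9272 − 8836 = 436
r = 468 / √(524 × 436) = 468 / 477.9791 ≈ 0.979

0.979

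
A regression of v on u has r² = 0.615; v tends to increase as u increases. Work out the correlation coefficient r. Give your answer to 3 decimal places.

0.784

|r| = √0.615 = 0.784
The association is positive, so r = 0.784.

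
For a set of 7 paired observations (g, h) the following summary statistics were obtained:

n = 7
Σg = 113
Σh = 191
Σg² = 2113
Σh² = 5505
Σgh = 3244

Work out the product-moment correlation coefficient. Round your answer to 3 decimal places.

r = (nΣgh − ΣgΣh) / √[(nΣg² − (Σg)²)(nΣh² − (Σh)²)]
Numerator: 7×3244 − 113×191 = 1125
Denominator: √[(14791 − 12769)(38535 − 36481)] = √[2022 × 2054] = 2037.9372
r = 1125 / 2037.9372 ≈ 0.552

0.552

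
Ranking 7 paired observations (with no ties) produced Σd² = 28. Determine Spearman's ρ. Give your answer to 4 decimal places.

0.5000

ρ = 1 − 6Σd² / [n(n²−1)] = 1 − 6×28 / (7×48)
  = 1 − 168/336 = 1 − 0.50000 ≈ 0.5000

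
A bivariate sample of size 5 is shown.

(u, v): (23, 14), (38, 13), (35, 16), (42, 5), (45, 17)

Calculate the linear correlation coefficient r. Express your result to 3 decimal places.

n = 5, Σu = 183, Σv = 65, Σu² = 6987, Σv² = 935, Σuv = 2351
nΣuv − ΣuΣv = 11755 − 11895 = -140
nΣu² − (Σu)² = 34935 − 33489 = 1446; nΣv² − (Σv)² = 4675 − 4225 = 450
r = -140 / √(1446 × 450) = -140 / 806.6598 ≈ -0.174

-0.174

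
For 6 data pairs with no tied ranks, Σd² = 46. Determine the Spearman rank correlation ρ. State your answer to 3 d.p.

-0.314

ρ = 1 − 6Σd² / [n(n²−1)] = 1 − 6×46 / (6×35)
  = 1 − 276/210 = 1 − 1.3143 ≈ -0.314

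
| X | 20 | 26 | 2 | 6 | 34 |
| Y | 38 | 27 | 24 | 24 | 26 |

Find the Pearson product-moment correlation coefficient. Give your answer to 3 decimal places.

0.291

n = 5, ΣX = 88, ΣY = 139, ΣX² = 2272, ΣY² = 4001, ΣXY = 2538
nΣXY − ΣXΣY = 12690 − 12232 = 458
nΣX² − (ΣX)² = 11360 − 7744 = 3616; nΣY² − (ΣY)² = 20005 − 19321 = 684
r = 458 / √(3616 × 684) = 458 / 1572.6869 ≈ 0.291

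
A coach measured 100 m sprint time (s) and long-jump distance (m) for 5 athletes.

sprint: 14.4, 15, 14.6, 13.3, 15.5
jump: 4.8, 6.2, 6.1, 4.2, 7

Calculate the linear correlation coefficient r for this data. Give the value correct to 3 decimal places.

0.938

n = 5, Σx = 72.8, Σy = 28.3, Σx² = 1062.66, Σy² = 165.33, Σxy = 415.54
nΣxy − ΣxΣy = 2077.7 − 2060.24 = 17.46
nΣx² − (Σx)² = 5313.3 − 5299.84 = 13.46; nΣy² − (Σy)² = 826.65 − 800.89 = 25.76
r = 17.46 / √(13.46 × 25.76) = 17.46 / 18.6207 ≈ 0.938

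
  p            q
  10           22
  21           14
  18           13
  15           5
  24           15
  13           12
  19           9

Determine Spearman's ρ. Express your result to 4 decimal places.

Rank p: 1, 6, 4, 3, 7, 2, 5
Rank q: 7, 5, 4, 1, 6, 3, 2
d = rank(p) − rank(q): -6, 1, 0, 2, 1, -1, 3; Σd² = 52
ρ = 1 − 6Σd² / [n(n²−1)] = 1 − 6×52 / (7×48) = 1 − 312/336 ≈ 0.0714

0.0714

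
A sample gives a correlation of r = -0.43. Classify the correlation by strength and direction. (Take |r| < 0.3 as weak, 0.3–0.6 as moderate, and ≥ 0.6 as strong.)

r = -0.43 < 0 so the relationship is negative.
|r| = 0.43, which falls in the moderate range.

moderate negative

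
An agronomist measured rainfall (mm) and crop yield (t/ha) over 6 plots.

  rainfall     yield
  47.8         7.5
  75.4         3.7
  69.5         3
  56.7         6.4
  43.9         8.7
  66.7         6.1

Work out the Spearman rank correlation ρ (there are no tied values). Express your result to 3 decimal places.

-0.943

Rank rainfall: 2, 6, 5, 3, 1, 4
Rank yield: 5, 2, 1, 4, 6, 3
d = rank(rainfall) − rank(yield): -3, 4, 4, -1, -5, 1; Σd² = 68
ρ = 1 − 6Σd² / [n(n²−1)] = 1 − 6×68 / (6×35) = 1 − 408/210 ≈ -0.943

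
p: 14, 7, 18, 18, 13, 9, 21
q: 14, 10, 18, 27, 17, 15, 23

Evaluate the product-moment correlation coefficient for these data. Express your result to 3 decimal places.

n = 7, Σp = 100, Σq = 124, Σp² = 1584, Σq² = 2392, Σpq = 1915
nΣpq − ΣpΣq = 13405 − 12400 = 1005
nΣp² − (Σp)² = 11088 − 10000 = 1088; nΣq² − (Σq)² = 16744 − 15376 = 1368
r = 1005 / √(1088 × 1368) = 1005 / 1219.9934 ≈ 0.824

0.824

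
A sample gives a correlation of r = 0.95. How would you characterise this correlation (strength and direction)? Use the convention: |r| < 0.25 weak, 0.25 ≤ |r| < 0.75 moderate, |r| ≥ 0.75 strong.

r = 0.95 > 0 so the relationship is positive.
|r| = 0.95, which falls in the strong range.

strong positive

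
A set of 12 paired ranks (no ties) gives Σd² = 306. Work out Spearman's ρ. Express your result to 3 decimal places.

-0.070

ρ = 1 − 6Σd² / [n(n²−1)] = 1 − 6×306 / (12×143)
  = 1 − 1836/1716 = 1 − 1.0699 ≈ -0.070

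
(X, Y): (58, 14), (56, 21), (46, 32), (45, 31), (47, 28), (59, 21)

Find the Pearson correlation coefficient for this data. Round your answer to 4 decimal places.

-0.9208

n = 6, ΣX = 311, ΣY = 147, ΣX² = 16331, ΣY² = 3847, ΣXY = 7410
nΣXY − ΣXΣY = 44460 − 45717 = -1257
nΣX² − (ΣX)² = 97986 − 96721 = 1265; nΣY² − (ΣY)² = 23082 − 21609 = 1473
r = -1257 / √(1265 × 1473) = -1257 / 1365.0440 ≈ -0.9208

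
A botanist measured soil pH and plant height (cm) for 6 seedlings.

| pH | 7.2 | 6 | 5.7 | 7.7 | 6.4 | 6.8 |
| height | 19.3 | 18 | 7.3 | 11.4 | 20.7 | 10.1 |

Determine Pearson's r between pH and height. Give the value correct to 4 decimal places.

0.0833

n = 6, Σx = 39.8, Σy = 86.8, Σx² = 266.82, Σy² = 1410.24, Σxy = 577.51
nΣxy − ΣxΣy = 3465.06 − 3454.64 = 10.42
nΣx² − (Σx)² = 1600.92 − 1584.04 = 16.88; nΣy² − (Σy)² = 8461.44 − 7534.24 = 927.2
r = 10.42 / √(16.88 × 927.2) = 10.42 / 125.1045 ≈ 0.0833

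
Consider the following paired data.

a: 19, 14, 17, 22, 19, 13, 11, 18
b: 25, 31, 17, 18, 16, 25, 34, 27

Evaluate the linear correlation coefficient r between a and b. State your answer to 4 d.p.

n = 8, Σa = 133, Σb = 193, Σa² = 2305, Σb² = 4965, Σab = 3083
nΣab − ΣaΣb = 24664 − 25669 = -1005
nΣa² − (Σa)² = 18440 − 17689 = 751; nΣb² − (Σb)² = 39720 − 37249 = 2471
r = -1005 / √(751 × 2471) = -1005 / 1362.2485 ≈ -0.7378

-0.7378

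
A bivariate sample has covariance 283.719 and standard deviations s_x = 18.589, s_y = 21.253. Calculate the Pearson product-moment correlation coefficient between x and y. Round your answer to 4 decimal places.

0.7181

r = Cov(x,y) / (s_x · s_y) = 283.719 / (18.589 × 21.253)
  = 283.719 / 395.0720 ≈ 0.7181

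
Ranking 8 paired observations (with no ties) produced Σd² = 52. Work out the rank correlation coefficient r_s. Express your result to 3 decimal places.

0.381

ρ = 1 − 6Σd² / [n(n²−1)] = 1 − 6×52 / (8×63)
  = 1 − 312/504 = 1 − 0.6190 ≈ 0.381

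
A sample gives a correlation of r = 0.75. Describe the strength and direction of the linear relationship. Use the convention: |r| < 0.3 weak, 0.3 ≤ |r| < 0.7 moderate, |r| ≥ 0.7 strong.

strong positive

r = 0.75 > 0 so the relationship is positive.
|r| = 0.75, which falls in the strong range.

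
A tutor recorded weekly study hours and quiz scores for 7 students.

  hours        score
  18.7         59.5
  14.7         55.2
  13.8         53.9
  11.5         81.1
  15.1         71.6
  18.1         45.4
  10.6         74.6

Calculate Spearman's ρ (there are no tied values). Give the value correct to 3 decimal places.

-0.536

Rank hours: 7, 4, 3, 2, 5, 6, 1
Rank score: 4, 3, 2, 7, 5, 1, 6
d = rank(hours) − rank(score): 3, 1, 1, -5, 0, 5, -5; Σd² = 86
ρ = 1 − 6Σd² / [n(n²−1)] = 1 − 6×86 / (7×48) = 1 − 516/336 ≈ -0.536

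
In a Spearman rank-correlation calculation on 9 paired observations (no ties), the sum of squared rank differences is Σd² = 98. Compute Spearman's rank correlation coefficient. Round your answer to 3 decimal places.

0.183

ρ = 1 − 6Σd² / [n(n²−1)] = 1 − 6×98 / (9×80)
  = 1 − 588/720 = 1 − 0.8167 ≈ 0.183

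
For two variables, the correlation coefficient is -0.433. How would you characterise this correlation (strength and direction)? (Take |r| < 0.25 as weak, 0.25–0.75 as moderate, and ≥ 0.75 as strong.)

moderate negative

r = -0.433 < 0 so the relationship is negative.
|r| = 0.433, which falls in the moderate range.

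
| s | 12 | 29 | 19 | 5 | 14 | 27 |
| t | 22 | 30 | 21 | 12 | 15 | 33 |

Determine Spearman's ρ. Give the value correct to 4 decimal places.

Rank s: 2, 6, 4, 1, 3, 5
Rank t: 4, 5, 3, 1, 2, 6
d = rank(s) − rank(t): -2, 1, 1, 0, 1, -1; Σd² = 8
ρ = 1 − 6Σd² / [n(n²−1)] = 1 − 6×8 / (6×35) = 1 − 48/210 ≈ 0.7714

0.7714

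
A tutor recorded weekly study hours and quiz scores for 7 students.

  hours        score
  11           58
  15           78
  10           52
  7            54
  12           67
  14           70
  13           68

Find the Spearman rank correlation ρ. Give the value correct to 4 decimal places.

0.9643

Rank hours: 3, 7, 2, 1, 4, 6, 5
Rank score: 3, 7, 1, 2, 4, 6, 5
d = rank(hours) − rank(score): 0, 0, 1, -1, 0, 0, 0; Σd² = 2
ρ = 1 − 6Σd² / [n(n²−1)] = 1 − 6×2 / (7×48) = 1 − 12/336 ≈ 0.9643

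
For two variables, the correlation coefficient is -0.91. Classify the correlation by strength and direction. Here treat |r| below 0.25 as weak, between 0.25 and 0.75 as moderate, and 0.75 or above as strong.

strong negative

r = -0.91 < 0 so the relationship is negative.
|r| = 0.91, which falls in the strong range.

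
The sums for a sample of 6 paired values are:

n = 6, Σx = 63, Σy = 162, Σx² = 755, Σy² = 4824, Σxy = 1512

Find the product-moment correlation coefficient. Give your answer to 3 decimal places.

r = (nΣxy − ΣxΣy) / √[(nΣx² − (Σx)²)(nΣy² − (Σy)²)]
Numerator: 6×1512 − 63×162 = -1134
Denominator: √[(4530 − 3969)(28944 − 26244)] = √[561 × 2700] = 1230.7315
r = -1134 / 1230.7315 ≈ -0.921

-0.921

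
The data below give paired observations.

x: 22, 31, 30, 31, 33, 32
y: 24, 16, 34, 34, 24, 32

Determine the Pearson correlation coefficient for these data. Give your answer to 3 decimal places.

n = 6, Σx = 179, Σy = 164, Σx² = 5419, Σy² = 4744, Σxy = 4914
nΣxy − ΣxΣy = 29484 − 29356 = 128
nΣx² − (Σx)² = 32514 − 32041 = 473; nΣy² − (Σy)² = 28464 − 26896 = 1568
r = 128 / √(473 × 1568) = 128 / 861.1992 ≈ 0.149

0.149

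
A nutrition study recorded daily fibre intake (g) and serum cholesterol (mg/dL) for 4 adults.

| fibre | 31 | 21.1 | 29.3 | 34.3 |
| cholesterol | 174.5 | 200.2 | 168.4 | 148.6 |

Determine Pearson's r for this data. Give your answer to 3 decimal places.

n = 4, Σx = 115.7, Σy = 691.7, Σx² = 3441.19, Σy² = 120970.81, Σxy = 19664.82
nΣxy − ΣxΣy = 78659.28 − 80029.69 = -1370.41
nΣx² − (Σx)² = 13764.76 − 13386.49 = 378.27; nΣy² − (Σy)² = 483883.24 − 478448.89 = 5434.35
r = -1370.41 / √(378.27 × 5434.35) = -1370.41 / 1433.7544 ≈ -0.956

-0.956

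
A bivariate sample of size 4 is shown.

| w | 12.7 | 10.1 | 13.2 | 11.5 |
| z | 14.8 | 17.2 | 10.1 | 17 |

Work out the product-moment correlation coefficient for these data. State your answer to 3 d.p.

-0.827

n = 4, Σw = 47.5, Σz = 59.1, Σw² = 569.79, Σz² = 905.89, Σwz = 690.5
nΣwz − ΣwΣz = 2762 − 2807.25 = -45.25
nΣw² − (Σw)² = 2279.16 − 2256.25 = 22.91; nΣz² − (Σz)² = 3623.56 − 3492.81 = 130.75
r = -45.25 / √(22.91 × 130.75) = -45.25 / 54.7310 ≈ -0.827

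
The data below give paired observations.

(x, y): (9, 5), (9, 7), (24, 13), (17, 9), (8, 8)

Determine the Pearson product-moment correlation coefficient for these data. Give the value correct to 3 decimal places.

0.900

n = 5, Σx = 67, Σy = 42, Σx² = 1091, Σy² = 388, Σxy = 637
nΣxy − ΣxΣy = 3185 − 2814 = 371
nΣx² − (Σx)² = 5455 − 4489 = 966; nΣy² − (Σy)² = 1940 − 1764 = 176
r = 371 / √(966 × 176) = 371 / 412.3300 ≈ 0.900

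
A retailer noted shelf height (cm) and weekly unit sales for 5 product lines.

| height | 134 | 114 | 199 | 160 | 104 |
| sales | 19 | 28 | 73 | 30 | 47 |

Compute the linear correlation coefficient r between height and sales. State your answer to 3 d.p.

n = 5, Σx = 711, Σy = 197, Σx² = 106969, Σy² = 9583, Σxy = 29953
nΣxy − ΣxΣy = 149765 − 140067 = 9698
nΣx² − (Σx)² = 534845 − 505521 = 29324; nΣy² − (Σy)² = 47915 − 38809 = 9106
r = 9698 / √(29324 × 9106) = 9698 / 16340.8795 ≈ 0.593

0.593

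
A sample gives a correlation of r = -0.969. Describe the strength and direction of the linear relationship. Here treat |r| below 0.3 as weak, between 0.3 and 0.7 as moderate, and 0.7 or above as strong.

strong negative

r = -0.969 < 0 so the relationship is negative.
|r| = 0.969, which falls in the strong range.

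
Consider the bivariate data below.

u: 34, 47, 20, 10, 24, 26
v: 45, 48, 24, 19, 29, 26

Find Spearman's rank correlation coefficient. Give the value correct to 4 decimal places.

Rank u: 5, 6, 2, 1, 3, 4
Rank v: 5, 6, 2, 1, 4, 3
d = rank(u) − rank(v): 0, 0, 0, 0, -1, 1; Σd² = 2
ρ = 1 − 6Σd² / [n(n²−1)] = 1 − 6×2 / (6×35) = 1 − 12/210 ≈ 0.9429

0.9429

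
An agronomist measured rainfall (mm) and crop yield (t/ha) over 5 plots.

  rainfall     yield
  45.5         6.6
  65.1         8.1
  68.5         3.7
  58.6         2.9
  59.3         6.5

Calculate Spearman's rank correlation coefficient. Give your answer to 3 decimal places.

Rank rainfall: 1, 4, 5, 2, 3
Rank yield: 4, 5, 2, 1, 3
d = rank(rainfall) − rank(yield): -3, -1, 3, 1, 0; Σd² = 20
ρ = 1 − 6Σd² / [n(n²−1)] = 1 − 6×20 / (5×24) = 1 − 120/120 ≈ 0.000

0.000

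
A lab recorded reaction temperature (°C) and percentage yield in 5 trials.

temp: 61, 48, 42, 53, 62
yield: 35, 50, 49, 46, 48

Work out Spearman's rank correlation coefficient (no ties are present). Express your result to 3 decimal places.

Rank temp: 4, 2, 1, 3, 5
Rank yield: 1, 5, 4, 2, 3
d = rank(temp) − rank(yield): 3, -3, -3, 1, 2; Σd² = 32
ρ = 1 − 6Σd² / [n(n²−1)] = 1 − 6×32 / (5×24) = 1 − 192/120 ≈ -0.600

-0.600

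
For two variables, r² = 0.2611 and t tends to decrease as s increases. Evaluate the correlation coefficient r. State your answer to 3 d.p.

-0.511

|r| = √0.2611 = 0.511
The association is negative, so r = −0.511.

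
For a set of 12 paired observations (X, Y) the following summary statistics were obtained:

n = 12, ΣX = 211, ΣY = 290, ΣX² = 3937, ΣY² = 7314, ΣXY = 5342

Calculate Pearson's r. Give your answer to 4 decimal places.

r = (nΣXY − ΣXΣY) / √[(nΣX² − (ΣX)²)(nΣY² − (ΣY)²)]
Numerator: 12×5342 − 211×290 = 2914
Denominator: √[(47244 − 44521)(87768 − 84100)] = √[2723 × 3668] = 3160.3740
r = 2914 / 3160.3740 ≈ 0.9220

0.9220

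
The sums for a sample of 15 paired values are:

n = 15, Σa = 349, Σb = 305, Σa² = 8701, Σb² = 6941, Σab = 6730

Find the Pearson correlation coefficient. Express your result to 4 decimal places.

-0.5590

r = (nΣab − ΣaΣb) / √[(nΣa² − (Σa)²)(nΣb² − (Σb)²)]
Numerator: 15×6730 − 349×305 = -5495
Denominator: √[(130515 − 121801)(104115 − 93025)] = √[8714 × 11090] = 9830.4761
r = -5495 / 9830.4761 ≈ -0.5590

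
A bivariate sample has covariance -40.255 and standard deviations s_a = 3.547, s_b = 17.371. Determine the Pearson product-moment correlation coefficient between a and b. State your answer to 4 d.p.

-0.6533

r = Cov(a,b) / (s_a · s_b) = -40.255 / (3.547 × 17.371)
  = -40.255 / 61.6149 ≈ -0.6533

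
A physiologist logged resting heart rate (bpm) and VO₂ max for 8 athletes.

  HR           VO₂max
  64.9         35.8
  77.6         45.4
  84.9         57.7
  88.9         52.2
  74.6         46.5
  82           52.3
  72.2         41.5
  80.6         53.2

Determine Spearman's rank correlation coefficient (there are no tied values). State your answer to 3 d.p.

0.810

Rank HR: 1, 4, 7, 8, 3, 6, 2, 5
Rank VO₂max: 1, 3, 8, 5, 4, 6, 2, 7
d = rank(HR) − rank(VO₂max): 0, 1, -1, 3, -1, 0, 0, -2; Σd² = 16
ρ = 1 − 6Σd² / [n(n²−1)] = 1 − 6×16 / (8×63) = 1 − 96/504 ≈ 0.810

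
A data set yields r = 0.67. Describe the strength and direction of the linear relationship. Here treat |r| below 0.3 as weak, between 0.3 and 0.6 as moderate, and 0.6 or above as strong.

strong positive

r = 0.67 > 0 so the relationship is positive.
|r| = 0.67, which falls in the strong range.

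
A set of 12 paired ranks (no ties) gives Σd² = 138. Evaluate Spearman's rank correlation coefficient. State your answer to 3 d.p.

ρ = 1 − 6Σd² / [n(n²−1)] = 1 − 6×138 / (12×143)
  = 1 − 828/1716 = 1 − 0.4825 ≈ 0.517

0.517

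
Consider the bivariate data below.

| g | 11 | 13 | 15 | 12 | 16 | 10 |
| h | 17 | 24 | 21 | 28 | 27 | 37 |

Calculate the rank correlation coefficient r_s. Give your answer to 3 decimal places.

-0.257

Rank g: 2, 4, 5, 3, 6, 1
Rank h: 1, 3, 2, 5, 4, 6
d = rank(g) − rank(h): 1, 1, 3, -2, 2, -5; Σd² = 44
ρ = 1 − 6Σd² / [n(n²−1)] = 1 − 6×44 / (6×35) = 1 − 264/210 ≈ -0.257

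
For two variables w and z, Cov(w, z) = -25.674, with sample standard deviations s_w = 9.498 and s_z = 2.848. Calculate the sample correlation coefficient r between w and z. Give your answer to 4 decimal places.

-0.9491

r = Cov(w,z) / (s_w · s_z) = -25.674 / (9.498 × 2.848)
  = -25.674 / 27.0503 ≈ -0.9491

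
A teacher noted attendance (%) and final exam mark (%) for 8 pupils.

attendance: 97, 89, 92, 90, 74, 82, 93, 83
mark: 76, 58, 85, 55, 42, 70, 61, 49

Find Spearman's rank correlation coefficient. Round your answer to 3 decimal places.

0.643

Rank attendance: 8, 4, 6, 5, 1, 2, 7, 3
Rank mark: 7, 4, 8, 3, 1, 6, 5, 2
d = rank(attendance) − rank(mark): 1, 0, -2, 2, 0, -4, 2, 1; Σd² = 30
ρ = 1 − 6Σd² / [n(n²−1)] = 1 − 6×30 / (8×63) = 1 − 180/504 ≈ 0.643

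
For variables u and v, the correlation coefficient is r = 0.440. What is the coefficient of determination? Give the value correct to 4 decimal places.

0.1936

r² = (0.440)² = 0.1936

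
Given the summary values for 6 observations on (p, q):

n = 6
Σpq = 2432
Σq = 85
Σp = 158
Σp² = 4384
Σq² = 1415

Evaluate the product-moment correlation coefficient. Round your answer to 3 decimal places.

r = (nΣpq − ΣpΣq) / √[(nΣp² − (Σp)²)(nΣq² − (Σq)²)]
Numerator: 6×2432 − 158×85 = 1162
Denominator: √[(26304 − 24964)(8490 − 7225)] = √[1340 × 1265] = 1301.9601
r = 1162 / 1301.9601 ≈ 0.893

0.893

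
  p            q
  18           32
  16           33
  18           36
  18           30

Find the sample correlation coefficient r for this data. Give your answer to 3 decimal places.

n = 4, Σp = 70, Σq = 131, Σp² = 1228, Σq² = 4309, Σpq = 2292
nΣpq − ΣpΣq = 9168 − 9170 = -2
nΣp² − (Σp)² = 4912 − 4900 = 12; nΣq² − (Σq)² = 17236 − 17161 = 75
r = -2 / √(12 × 75) = -2 / 30.0000 ≈ -0.067

-0.067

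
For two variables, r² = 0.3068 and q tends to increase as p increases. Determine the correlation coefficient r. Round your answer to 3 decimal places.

|r| = √0.3068 = 0.554
The association is positive, so r = 0.554.

0.554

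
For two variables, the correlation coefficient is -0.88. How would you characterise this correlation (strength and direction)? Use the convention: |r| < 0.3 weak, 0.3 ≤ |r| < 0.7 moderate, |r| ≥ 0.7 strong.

strong negative

r = -0.88 < 0 so the relationship is negative.
|r| = 0.88, which falls in the strong range.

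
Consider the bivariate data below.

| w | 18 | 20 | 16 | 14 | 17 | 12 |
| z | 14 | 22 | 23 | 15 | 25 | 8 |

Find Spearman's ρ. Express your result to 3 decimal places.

Rank w: 5, 6, 3, 2, 4, 1
Rank z: 2, 4, 5, 3, 6, 1
d = rank(w) − rank(z): 3, 2, -2, -1, -2, 0; Σd² = 22
ρ = 1 − 6Σd² / [n(n²−1)] = 1 − 6×22 / (6×35) = 1 − 132/210 ≈ 0.371

0.371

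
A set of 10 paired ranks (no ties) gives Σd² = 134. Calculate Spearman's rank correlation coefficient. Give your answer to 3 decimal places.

0.188

ρ = 1 − 6Σd² / [n(n²−1)] = 1 − 6×134 / (10×99)
  = 1 − 804/990 = 1 − 0.8121 ≈ 0.188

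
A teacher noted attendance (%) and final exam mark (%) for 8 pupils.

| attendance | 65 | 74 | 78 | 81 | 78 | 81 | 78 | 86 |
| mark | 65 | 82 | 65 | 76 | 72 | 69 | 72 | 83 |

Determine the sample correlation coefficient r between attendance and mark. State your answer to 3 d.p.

n = 8, Σx = 621, Σy = 584, Σx² = 48471, Σy² = 42968, Σxy = 45478
nΣxy − ΣxΣy = 363824 − 362664 = 1160
nΣx² − (Σx)² = 387768 − 385641 = 2127; nΣy² − (Σy)² = 343744 − 341056 = 2688
r = 1160 / √(2127 × 2688) = 1160 / 2391.1035 ≈ 0.485

0.485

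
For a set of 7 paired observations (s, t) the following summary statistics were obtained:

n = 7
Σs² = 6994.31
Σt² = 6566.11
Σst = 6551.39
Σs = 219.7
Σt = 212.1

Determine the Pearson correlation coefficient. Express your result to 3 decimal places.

r = (nΣst − ΣsΣt) / √[(nΣs² − (Σs)²)(nΣt² − (Σt)²)]
Numerator: 7×6551.39 − 219.7×212.1 = -738.64
Denominator: √[(48960.17 − 48268.09)(45962.77 − 44986.41)] = √[692.08 × 976.36] = 822.0214
r = -738.64 / 822.0214 ≈ -0.899

-0.899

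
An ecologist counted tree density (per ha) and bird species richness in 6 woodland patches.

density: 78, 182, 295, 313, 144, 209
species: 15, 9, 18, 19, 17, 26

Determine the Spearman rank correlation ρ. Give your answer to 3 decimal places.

Rank density: 1, 3, 5, 6, 2, 4
Rank species: 2, 1, 4, 5, 3, 6
d = rank(density) − rank(species): -1, 2, 1, 1, -1, -2; Σd² = 12
ρ = 1 − 6Σd² / [n(n²−1)] = 1 − 6×12 / (6×35) = 1 − 72/210 ≈ 0.657

0.657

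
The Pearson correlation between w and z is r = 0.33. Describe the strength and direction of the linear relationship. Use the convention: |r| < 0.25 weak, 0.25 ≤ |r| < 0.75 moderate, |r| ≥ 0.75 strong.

moderate positive

r = 0.33 > 0 so the relationship is positive.
|r| = 0.33, which falls in the moderate range.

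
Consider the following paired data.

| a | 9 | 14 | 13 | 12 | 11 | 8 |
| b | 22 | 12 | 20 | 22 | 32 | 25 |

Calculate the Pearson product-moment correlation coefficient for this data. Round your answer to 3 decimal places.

-0.571

n = 6, Σa = 67, Σb = 133, Σa² = 775, Σb² = 3161, Σab = 1442
nΣab − ΣaΣb = 8652 − 8911 = -259
nΣa² − (Σa)² = 4650 − 4489 = 161; nΣb² − (Σb)² = 18966 − 17689 = 1277
r = -259 / √(161 × 1277) = -259 / 453.4281 ≈ -0.571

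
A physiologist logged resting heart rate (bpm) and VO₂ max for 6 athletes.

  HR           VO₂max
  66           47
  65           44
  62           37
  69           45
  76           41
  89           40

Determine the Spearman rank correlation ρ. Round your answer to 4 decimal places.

0.0286

Rank HR: 3, 2, 1, 4, 5, 6
Rank VO₂max: 6, 4, 1, 5, 3, 2
d = rank(HR) − rank(VO₂max): -3, -2, 0, -1, 2, 4; Σd² = 34
ρ = 1 − 6Σd² / [n(n²−1)] = 1 − 6×34 / (6×35) = 1 − 204/210 ≈ 0.0286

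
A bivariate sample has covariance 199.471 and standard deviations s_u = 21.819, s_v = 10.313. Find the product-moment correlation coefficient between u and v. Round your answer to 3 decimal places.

0.886

r = Cov(u,v) / (s_u · s_v) = 199.471 / (21.819 × 10.313)
  = 199.471 / 225.0193 ≈ 0.886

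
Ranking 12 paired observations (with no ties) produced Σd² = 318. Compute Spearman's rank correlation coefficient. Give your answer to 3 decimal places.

-0.112

ρ = 1 − 6Σd² / [n(n²−1)] = 1 − 6×318 / (12×143)
  = 1 − 1908/1716 = 1 − 1.1119 ≈ -0.112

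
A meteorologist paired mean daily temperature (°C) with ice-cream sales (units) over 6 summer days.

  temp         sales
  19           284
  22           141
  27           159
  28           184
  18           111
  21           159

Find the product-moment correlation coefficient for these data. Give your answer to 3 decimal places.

n = 6, Σx = 135, Σy = 1038, Σx² = 3123, Σy² = 197276, Σxy = 23280
nΣxy − ΣxΣy = 139680 − 140130 = -450
nΣx² − (Σx)² = 18738 − 18225 = 513; nΣy² − (Σy)² = 1183656 − 1077444 = 106212
r = -450 / √(513 × 106212) = -450 / 7381.5145 ≈ -0.061

-0.061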